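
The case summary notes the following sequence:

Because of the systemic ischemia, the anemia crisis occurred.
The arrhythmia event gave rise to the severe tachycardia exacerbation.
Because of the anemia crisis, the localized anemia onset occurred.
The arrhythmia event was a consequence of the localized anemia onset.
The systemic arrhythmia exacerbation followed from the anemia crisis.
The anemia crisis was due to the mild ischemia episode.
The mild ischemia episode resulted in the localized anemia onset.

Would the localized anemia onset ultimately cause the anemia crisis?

The localized anemia onset leads to the arrhythmia event, the severe tachycardia exacerbation; the anemia crisis is not among them.

No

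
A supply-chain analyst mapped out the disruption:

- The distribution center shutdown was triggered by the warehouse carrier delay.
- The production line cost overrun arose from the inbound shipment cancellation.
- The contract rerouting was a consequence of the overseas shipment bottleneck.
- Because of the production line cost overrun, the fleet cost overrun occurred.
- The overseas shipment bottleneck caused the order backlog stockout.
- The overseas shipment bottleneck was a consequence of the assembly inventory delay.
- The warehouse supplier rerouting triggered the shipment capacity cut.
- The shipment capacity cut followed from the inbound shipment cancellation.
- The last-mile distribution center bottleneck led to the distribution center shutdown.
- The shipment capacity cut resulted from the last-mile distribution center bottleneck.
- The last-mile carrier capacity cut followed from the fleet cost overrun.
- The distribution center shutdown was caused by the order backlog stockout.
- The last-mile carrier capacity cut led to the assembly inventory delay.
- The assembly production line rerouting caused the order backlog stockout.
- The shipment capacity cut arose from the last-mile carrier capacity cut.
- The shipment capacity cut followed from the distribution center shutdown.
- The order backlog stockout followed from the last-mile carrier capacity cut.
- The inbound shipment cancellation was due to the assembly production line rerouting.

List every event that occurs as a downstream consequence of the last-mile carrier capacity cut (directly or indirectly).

the assembly inventory delay, the contract rerouting, the distribution center shutdown, the order backlog stockout, the overseas shipment bottleneck, the shipment capacity cut

Direct effects: the assembly inventory delay, the order backlog stockout, the shipment capacity cut.
2 steps out: the overseas shipment bottleneck, the distribution center shutdown.
3 steps out: the contract rerouting.
Not reachable from it: the assembly production line rerouting, the inbound shipment cancellation, the warehouse carrier delay, the production line cost overrun, the fleet cost overrun, the last-mile distribution center bottleneck, the warehouse supplier rerouting.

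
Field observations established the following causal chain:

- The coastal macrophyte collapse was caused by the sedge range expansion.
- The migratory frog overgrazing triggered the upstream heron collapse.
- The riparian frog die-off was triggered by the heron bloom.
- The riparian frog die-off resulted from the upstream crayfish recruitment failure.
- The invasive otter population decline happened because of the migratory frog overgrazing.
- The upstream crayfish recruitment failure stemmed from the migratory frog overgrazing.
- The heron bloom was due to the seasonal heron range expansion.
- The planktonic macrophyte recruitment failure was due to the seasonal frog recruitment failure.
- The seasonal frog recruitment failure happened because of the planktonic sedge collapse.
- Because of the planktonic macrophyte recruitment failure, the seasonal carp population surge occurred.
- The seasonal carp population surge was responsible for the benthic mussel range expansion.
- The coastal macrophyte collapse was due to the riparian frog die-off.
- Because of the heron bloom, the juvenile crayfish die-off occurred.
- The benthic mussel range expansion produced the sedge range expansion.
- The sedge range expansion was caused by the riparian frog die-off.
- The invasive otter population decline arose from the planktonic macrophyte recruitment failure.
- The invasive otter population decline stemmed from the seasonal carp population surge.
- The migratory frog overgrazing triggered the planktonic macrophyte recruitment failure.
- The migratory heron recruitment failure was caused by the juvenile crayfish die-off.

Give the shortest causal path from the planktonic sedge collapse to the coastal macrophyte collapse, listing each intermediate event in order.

the planktonic sedge collapse → the seasonal frog recruitment failure → the planktonic macrophyte recruitment failure → the seasonal carp population surge → the benthic mussel range expansion → the sedge range expansion → the coastal macrophyte collapse

the planktonic sedge collapse → the seasonal frog recruitment failure
the seasonal frog recruitment failure → the planktonic macrophyte recruitment failure
the planktonic macrophyte recruitment failure → the seasonal carp population surge
the seasonal carp population surge → the benthic mussel range expansion
the benthic mussel range expansion → the sedge range expansion
the sedge range expansion → the coastal macrophyte collapse
Length: 6 steps.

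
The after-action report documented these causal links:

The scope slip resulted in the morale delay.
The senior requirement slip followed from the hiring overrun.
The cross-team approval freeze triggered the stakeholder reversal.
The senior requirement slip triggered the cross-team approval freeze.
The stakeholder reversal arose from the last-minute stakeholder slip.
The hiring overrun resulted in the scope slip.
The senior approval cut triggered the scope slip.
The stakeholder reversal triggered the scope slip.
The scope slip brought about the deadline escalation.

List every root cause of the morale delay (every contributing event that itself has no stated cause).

the hiring overrun, the last-minute stakeholder slip, the senior approval cut

Tracing upstream from the morale delay: the morale delay ← the scope slip ← the stakeholder reversal ← the last-minute stakeholder slip.
A separate upstream branch: the morale delay ← the scope slip ← the hiring overrun.
A separate upstream branch: the morale delay ← the scope slip ← the senior approval cut.
Each of those chain origins has no stated cause.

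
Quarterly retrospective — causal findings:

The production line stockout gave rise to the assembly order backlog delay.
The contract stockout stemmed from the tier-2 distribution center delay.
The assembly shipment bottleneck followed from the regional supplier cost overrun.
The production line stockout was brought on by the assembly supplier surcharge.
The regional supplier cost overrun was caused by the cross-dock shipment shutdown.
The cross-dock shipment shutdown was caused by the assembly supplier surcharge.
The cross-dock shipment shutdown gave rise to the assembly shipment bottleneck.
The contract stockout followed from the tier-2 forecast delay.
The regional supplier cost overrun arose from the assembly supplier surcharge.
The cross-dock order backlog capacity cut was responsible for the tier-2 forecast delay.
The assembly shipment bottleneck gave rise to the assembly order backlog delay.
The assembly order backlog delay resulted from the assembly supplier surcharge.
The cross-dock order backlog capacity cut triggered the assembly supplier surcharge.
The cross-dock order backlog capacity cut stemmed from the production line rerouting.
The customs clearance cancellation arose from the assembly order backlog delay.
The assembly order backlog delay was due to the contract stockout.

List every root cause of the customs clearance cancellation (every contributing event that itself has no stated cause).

the production line rerouting, the tier-2 distribution center delay

Tracing upstream from the customs clearance cancellation: the customs clearance cancellation ← the assembly order backlog delay ← the assembly supplier surcharge ← the cross-dock order backlog capacity cut ← the production line rerouting.
A separate upstream branch: the customs clearance cancellation ← the assembly order backlog delay ← the contract stockout ← the tier-2 distribution center delay.
Each of those chain origins has no stated cause.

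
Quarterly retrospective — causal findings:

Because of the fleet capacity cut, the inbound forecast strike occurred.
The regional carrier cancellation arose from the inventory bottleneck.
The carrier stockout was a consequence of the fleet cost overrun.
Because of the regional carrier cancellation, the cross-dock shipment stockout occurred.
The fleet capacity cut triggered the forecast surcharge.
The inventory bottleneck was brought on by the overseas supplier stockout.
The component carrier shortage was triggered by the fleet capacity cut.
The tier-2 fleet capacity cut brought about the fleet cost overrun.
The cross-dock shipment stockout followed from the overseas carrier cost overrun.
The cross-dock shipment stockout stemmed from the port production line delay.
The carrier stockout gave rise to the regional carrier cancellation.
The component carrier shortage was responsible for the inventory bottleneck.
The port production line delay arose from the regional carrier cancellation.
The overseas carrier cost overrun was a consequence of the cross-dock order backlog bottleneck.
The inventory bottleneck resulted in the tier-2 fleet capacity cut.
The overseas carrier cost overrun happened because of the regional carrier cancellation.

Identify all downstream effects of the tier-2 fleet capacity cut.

Direct effects: the fleet cost overrun.
2 steps out: the carrier stockout.
3 steps out: the regional carrier cancellation.
4 steps out: the overseas carrier cost overrun, the port production line delay, the cross-dock shipment stockout.
Not reachable from it: the fleet capacity cut, the component carrier shortage, the overseas supplier stockout, the inbound forecast strike, the inventory bottleneck, the cross-dock order backlog bottleneck, the forecast surcharge.

the carrier stockout, the cross-dock shipment stockout, the fleet cost overrun, the overseas carrier cost overrun, the port production line delay, the regional carrier cancellation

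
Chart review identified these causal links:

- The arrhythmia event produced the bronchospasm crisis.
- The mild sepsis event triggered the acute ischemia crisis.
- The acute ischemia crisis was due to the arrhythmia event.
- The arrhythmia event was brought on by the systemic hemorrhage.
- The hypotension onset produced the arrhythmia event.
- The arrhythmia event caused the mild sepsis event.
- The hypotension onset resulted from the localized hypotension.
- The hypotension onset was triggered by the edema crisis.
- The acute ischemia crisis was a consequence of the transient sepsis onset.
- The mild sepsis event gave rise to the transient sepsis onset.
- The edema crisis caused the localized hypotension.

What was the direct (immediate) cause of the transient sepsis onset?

Upstream contributors include the edema crisis, the localized hypotension, the hypotension onset, the arrhythmia event, the systemic hemorrhage, but only the mild sepsis event feeds directly into the transient sepsis onset.

the mild sepsis event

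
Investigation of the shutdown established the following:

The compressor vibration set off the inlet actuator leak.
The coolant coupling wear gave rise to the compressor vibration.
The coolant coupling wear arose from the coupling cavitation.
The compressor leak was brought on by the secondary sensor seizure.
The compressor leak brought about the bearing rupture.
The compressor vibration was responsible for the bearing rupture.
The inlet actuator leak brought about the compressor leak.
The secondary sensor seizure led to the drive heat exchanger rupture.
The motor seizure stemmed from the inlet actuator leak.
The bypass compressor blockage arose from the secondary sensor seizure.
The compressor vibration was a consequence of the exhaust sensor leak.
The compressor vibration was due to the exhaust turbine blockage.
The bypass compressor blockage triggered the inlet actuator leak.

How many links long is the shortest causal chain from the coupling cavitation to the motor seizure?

Shortest chain: the coupling cavitation → the coolant coupling wear → the compressor vibration → the inlet actuator leak → the motor seizure.

4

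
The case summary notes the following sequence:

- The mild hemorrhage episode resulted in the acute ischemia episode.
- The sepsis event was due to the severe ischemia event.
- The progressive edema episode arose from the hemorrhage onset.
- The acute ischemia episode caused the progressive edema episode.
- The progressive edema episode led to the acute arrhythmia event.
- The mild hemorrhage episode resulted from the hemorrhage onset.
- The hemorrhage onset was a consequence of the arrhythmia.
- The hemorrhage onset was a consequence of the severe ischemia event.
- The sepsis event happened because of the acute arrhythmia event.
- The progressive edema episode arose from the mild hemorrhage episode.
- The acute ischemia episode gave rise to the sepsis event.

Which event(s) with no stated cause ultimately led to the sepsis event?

Tracing upstream from the sepsis event: the sepsis event ← the severe ischemia event.
A separate upstream branch: the sepsis event ← the acute ischemia episode ← the mild hemorrhage episode ← the hemorrhage onset ← the arrhythmia.
Each of those chain origins has no stated cause.

the arrhythmia, the severe ischemia event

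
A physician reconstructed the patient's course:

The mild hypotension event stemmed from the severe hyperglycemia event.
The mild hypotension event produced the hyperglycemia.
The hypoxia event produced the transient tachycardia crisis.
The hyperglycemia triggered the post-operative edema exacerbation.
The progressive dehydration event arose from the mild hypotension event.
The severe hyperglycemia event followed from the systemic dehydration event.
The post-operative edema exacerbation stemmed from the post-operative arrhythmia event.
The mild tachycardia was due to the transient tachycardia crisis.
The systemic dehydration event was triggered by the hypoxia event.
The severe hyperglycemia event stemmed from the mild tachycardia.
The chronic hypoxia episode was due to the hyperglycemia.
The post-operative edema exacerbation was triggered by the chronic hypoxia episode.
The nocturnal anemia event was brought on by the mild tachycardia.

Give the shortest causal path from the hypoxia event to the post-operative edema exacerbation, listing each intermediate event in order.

the hypoxia event → the systemic dehydration event
the systemic dehydration event → the severe hyperglycemia event
the severe hyperglycemia event → the mild hypotension event
the mild hypotension event → the hyperglycemia
the hyperglycemia → the post-operative edema exacerbation
Length: 5 steps.

the hypoxia event → the systemic dehydration event → the severe hyperglycemia event → the mild hypotension event → the hyperglycemia → the post-operative edema exacerbation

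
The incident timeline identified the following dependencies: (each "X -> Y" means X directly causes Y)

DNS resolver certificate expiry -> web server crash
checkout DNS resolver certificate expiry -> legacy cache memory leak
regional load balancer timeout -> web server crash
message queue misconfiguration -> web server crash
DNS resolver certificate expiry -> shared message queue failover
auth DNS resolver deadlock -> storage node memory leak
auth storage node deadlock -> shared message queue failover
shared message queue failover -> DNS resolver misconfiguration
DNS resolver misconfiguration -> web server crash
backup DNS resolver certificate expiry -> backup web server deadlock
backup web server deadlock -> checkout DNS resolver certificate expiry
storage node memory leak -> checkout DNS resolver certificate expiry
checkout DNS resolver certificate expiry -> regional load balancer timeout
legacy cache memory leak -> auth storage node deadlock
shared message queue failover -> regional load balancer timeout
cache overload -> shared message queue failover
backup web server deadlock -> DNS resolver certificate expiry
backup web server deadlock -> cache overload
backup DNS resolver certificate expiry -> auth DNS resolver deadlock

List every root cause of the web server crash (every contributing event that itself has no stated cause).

Tracing upstream from the web server crash: the web server crash ← the DNS resolver certificate expiry ← the backup web server deadlock ← the backup DNS resolver certificate expiry.
A separate upstream branch: the web server crash ← the message queue misconfiguration.
Each of those chain origins has no stated cause.

the backup DNS resolver certificate expiry, the message queue misconfiguration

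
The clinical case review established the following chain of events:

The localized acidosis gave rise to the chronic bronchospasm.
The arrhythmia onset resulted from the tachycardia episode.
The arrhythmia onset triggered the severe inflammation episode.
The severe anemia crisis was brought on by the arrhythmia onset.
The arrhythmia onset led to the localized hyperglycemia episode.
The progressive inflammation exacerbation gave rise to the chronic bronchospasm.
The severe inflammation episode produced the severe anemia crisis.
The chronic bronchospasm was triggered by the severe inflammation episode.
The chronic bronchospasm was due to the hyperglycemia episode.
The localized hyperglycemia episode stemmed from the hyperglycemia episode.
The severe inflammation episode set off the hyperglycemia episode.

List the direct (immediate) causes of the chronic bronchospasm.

Upstream contributors include the tachycardia episode, the arrhythmia onset, but only the hyperglycemia episode, the localized acidosis, the progressive inflammation exacerbation, the severe inflammation episode feed directly into the chronic bronchospasm.

the hyperglycemia episode, the localized acidosis, the progressive inflammation exacerbation, the severe inflammation episode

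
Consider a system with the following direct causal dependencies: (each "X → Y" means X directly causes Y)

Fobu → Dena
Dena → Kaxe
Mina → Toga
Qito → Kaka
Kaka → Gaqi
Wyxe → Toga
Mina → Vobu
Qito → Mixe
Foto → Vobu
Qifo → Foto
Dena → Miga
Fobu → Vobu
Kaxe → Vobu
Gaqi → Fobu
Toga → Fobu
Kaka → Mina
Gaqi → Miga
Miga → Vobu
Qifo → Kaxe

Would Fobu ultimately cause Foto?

Fobu leads to Dena, Miga, Kaxe, Vobu; Foto is not among them.

No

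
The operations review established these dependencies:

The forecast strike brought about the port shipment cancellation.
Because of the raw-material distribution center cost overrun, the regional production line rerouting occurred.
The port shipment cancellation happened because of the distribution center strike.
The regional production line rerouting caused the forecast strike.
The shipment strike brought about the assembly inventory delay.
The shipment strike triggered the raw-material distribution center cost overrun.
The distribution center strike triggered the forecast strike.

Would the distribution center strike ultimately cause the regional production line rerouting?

No

The distribution center strike leads to the forecast strike, the port shipment cancellation; the regional production line rerouting is not among them.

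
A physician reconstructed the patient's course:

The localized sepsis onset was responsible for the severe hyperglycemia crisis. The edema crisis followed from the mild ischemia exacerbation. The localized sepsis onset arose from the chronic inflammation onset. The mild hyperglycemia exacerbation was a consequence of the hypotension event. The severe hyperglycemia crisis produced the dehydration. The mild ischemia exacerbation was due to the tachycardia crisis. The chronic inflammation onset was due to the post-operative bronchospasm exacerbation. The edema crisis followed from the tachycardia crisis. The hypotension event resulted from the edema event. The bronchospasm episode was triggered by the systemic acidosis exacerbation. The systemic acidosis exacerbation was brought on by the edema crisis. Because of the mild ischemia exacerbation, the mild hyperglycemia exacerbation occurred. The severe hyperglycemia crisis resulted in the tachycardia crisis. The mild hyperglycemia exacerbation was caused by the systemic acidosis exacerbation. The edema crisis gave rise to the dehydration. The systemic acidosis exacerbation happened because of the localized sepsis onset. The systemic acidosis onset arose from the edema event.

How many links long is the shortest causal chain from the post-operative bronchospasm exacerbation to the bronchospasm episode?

4

Shortest chain: the post-operative bronchospasm exacerbation → the chronic inflammation onset → the localized sepsis onset → the systemic acidosis exacerbation → the bronchospasm episode.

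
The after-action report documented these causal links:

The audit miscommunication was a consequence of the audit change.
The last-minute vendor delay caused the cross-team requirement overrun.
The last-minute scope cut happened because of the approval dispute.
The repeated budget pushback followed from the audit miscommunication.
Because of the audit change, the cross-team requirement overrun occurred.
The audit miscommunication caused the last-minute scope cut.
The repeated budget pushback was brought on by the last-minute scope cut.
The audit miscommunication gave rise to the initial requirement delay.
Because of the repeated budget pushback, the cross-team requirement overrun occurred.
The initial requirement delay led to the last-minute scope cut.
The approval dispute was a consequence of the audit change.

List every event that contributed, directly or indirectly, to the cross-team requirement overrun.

the approval dispute, the audit change, the audit miscommunication, the initial requirement delay, the last-minute scope cut, the last-minute vendor delay, the repeated budget pushback

Immediate causes of the cross-team requirement overrun: the audit change, the repeated budget pushback, the last-minute vendor delay.
Further upstream: the audit miscommunication, the approval dispute, the initial requirement delay, the last-minute scope cut.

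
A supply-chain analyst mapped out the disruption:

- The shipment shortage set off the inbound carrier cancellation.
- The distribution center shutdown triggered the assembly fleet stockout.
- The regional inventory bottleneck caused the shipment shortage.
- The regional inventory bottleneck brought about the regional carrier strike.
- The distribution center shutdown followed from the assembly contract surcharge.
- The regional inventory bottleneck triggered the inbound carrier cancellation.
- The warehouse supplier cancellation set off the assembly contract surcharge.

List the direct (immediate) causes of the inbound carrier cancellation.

the regional inventory bottleneck, the shipment shortage → the inbound carrier cancellation with nothing further upstream stated.

the regional inventory bottleneck, the shipment shortage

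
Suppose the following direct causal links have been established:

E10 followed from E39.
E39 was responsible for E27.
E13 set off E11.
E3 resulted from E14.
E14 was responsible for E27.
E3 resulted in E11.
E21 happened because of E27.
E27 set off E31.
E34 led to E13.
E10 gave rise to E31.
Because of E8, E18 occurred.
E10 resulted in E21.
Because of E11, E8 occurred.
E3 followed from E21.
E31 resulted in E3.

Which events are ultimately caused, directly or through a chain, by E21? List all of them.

E11, E18, E3, E8

Direct effects: E3.
2 steps out: E11.
3 steps out: E8.
4 steps out: E18.
Not reachable from it: E39, E10, E34, E13, E14, E27, E31.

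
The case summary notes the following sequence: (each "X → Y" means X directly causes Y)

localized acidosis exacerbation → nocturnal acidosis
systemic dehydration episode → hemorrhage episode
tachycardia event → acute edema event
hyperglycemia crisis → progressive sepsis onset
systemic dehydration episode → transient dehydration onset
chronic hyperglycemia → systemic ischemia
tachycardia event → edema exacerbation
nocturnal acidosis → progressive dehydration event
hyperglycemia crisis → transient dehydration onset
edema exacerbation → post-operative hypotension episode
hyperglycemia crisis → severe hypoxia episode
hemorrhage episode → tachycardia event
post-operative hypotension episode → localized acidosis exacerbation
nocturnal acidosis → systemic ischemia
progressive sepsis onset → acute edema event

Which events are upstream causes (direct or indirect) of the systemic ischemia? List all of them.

the chronic hyperglycemia, the edema exacerbation, the hemorrhage episode, the localized acidosis exacerbation, the nocturnal acidosis, the post-operative hypotension episode, the systemic dehydration episode, the tachycardia event

Immediate causes of the systemic ischemia: the nocturnal acidosis, the chronic hyperglycemia.
Further upstream: the systemic dehydration episode, the hemorrhage episode, the tachycardia event, the edema exacerbation, the post-operative hypotension episode, the localized acidosis exacerbation.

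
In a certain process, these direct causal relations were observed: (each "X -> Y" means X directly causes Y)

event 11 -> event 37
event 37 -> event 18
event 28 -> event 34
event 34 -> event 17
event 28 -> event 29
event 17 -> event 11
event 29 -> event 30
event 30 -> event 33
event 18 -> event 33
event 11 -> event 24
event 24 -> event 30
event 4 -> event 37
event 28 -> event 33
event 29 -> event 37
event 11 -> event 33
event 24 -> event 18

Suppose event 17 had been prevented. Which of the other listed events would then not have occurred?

event 11, event 24

Downstream of event 17: event 11, event 24, event 37, event 18, event 30, event 33.
Of those, still caused via another path: event 37, event 18, event 30, event 33.
The remainder have no surviving cause.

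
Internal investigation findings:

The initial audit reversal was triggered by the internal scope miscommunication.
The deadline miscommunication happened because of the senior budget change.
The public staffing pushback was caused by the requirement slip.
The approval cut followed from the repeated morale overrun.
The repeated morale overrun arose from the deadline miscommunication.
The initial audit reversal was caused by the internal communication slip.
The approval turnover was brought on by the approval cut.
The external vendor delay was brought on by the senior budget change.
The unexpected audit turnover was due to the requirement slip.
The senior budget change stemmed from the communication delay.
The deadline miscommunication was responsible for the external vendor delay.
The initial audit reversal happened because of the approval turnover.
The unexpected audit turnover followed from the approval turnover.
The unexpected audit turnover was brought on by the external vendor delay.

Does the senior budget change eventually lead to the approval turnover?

Yes

There is a causal chain: the senior budget change → the deadline miscommunication → the repeated morale overrun → the approval cut → the approval turnover.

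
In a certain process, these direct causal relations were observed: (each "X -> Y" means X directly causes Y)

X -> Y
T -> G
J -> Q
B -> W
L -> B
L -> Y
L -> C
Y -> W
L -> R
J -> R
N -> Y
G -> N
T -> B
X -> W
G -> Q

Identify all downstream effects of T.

B, G, N, Q, W, Y

Direct effects: G, B.
2 steps out: N, Q, W.
3 steps out: Y.
Not reachable from it: J, L, R, C, X.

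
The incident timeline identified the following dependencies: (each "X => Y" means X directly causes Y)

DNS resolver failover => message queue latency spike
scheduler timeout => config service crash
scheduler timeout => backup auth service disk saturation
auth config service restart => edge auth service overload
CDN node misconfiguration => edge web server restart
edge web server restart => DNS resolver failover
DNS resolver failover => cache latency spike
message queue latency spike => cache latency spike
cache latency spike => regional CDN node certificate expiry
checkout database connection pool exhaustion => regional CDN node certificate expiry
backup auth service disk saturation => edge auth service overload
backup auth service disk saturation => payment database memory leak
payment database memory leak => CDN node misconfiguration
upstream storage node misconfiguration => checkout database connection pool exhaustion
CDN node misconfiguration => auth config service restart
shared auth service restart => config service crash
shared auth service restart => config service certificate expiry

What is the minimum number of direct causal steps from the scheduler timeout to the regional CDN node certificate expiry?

7

Shortest chain: the scheduler timeout → the backup auth service disk saturation → the payment database memory leak → the CDN node misconfiguration → the edge web server restart → the DNS resolver failover → the cache latency spike → the regional CDN node certificate expiry.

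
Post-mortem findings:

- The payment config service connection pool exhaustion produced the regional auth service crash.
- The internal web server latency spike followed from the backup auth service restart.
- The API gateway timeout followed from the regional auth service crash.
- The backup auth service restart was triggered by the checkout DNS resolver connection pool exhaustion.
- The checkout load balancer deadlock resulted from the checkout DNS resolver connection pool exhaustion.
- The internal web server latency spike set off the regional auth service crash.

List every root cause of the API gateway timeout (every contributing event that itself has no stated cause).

Tracing upstream from the API gateway timeout: the API gateway timeout ← the regional auth service crash ← the internal web server latency spike ← the backup auth service restart ← the checkout DNS resolver connection pool exhaustion.
A separate upstream branch: the API gateway timeout ← the regional auth service crash ← the payment config service connection pool exhaustion.
Each of those chain origins has no stated cause.

the checkout DNS resolver connection pool exhaustion, the payment config service connection pool exhaustion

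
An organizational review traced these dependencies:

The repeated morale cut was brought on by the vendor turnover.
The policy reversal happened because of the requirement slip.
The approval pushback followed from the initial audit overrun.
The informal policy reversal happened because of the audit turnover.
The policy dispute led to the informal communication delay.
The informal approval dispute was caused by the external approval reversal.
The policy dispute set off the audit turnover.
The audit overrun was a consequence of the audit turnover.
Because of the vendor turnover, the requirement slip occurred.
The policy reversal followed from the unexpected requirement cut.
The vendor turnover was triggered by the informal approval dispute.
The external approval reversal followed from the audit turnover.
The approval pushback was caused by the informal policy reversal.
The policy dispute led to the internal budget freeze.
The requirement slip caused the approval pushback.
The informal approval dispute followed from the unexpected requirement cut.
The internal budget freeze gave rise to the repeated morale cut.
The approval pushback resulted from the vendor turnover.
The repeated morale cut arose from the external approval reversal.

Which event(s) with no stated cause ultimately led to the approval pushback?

Tracing upstream from the approval pushback: the approval pushback ← the vendor turnover ← the informal approval dispute ← the unexpected requirement cut.
A separate upstream branch: the approval pushback ← the informal policy reversal ← the audit turnover ← the policy dispute.
A separate upstream branch: the approval pushback ← the initial audit overrun.
Each of those chain origins has no stated cause.

the initial audit overrun, the policy dispute, the unexpected requirement cut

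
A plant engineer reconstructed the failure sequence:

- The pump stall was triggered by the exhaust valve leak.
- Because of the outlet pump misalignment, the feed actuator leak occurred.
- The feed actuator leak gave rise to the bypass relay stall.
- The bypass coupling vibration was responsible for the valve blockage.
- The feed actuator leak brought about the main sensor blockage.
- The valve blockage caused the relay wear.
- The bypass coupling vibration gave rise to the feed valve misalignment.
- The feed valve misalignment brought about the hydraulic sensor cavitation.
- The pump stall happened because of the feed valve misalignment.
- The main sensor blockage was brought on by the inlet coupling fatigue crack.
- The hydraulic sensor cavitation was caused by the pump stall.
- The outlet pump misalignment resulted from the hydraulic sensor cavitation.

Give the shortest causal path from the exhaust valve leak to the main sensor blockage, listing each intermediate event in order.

the exhaust valve leak → the pump stall → the hydraulic sensor cavitation → the outlet pump misalignment → the feed actuator leak → the main sensor blockage

the exhaust valve leak → the pump stall
the pump stall → the hydraulic sensor cavitation
the hydraulic sensor cavitation → the outlet pump misalignment
the outlet pump misalignment → the feed actuator leak
the feed actuator leak → the main sensor blockage
Length: 5 steps.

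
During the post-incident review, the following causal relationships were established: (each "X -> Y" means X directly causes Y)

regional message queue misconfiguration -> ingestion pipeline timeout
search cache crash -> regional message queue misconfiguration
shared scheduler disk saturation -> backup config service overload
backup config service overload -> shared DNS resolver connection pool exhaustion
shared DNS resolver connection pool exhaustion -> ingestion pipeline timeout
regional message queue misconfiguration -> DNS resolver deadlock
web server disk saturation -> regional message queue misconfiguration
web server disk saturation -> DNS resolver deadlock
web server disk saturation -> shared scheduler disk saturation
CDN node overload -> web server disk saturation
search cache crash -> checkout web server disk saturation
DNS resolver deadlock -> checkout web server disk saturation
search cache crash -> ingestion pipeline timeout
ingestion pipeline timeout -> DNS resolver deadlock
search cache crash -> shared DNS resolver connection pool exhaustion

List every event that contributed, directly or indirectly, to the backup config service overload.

Immediate cause of the backup config service overload: the shared scheduler disk saturation.
Further upstream: the CDN node overload, the web server disk saturation.

the CDN node overload, the shared scheduler disk saturation, the web server disk saturation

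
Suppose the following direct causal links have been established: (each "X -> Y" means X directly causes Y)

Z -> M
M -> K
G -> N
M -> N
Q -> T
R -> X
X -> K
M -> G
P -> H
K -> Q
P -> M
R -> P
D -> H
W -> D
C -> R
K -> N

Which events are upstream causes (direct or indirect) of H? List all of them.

Immediate causes of H: P, D.
Further upstream: C, R, W.

C, D, P, R, W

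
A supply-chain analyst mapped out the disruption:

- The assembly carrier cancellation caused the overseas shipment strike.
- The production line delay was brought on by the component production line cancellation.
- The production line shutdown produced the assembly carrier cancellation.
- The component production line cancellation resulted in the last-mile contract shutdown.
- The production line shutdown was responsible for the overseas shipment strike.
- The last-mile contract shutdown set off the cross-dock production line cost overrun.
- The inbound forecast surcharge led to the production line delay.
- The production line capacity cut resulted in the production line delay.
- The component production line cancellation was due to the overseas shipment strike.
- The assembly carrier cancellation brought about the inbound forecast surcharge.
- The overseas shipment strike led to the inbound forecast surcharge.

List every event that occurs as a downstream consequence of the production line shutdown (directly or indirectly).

the assembly carrier cancellation, the component production line cancellation, the cross-dock production line cost overrun, the inbound forecast surcharge, the last-mile contract shutdown, the overseas shipment strike, the production line delay

Direct effects: the assembly carrier cancellation, the overseas shipment strike.
2 steps out: the component production line cancellation, the inbound forecast surcharge.
3 steps out: the last-mile contract shutdown, the production line delay.
4 steps out: the cross-dock production line cost overrun.
Not reachable from it: the production line capacity cut.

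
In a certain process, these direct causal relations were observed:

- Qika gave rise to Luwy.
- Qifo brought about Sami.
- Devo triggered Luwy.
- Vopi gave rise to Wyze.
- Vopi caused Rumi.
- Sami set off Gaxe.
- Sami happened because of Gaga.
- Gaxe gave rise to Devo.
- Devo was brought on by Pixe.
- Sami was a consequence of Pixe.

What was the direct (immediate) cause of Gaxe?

Upstream contributors include Pixe, Gaga, Qifo, but only Sami feeds directly into Gaxe.

Sami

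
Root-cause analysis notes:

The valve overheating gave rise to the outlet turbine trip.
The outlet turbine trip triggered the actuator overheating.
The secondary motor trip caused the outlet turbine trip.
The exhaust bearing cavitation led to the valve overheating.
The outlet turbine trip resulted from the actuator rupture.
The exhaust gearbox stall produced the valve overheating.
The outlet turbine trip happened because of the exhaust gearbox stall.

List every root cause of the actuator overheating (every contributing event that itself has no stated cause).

Tracing upstream from the actuator overheating: the actuator overheating ← the outlet turbine trip ← the actuator rupture.
A separate upstream branch: the actuator overheating ← the outlet turbine trip ← the exhaust gearbox stall.
A separate upstream branch: the actuator overheating ← the outlet turbine trip ← the valve overheating ← the exhaust bearing cavitation.
A separate upstream branch: the actuator overheating ← the outlet turbine trip ← the secondary motor trip.
Each of those chain origins has no stated cause.

the actuator rupture, the exhaust bearing cavitation, the exhaust gearbox stall, the secondary motor trip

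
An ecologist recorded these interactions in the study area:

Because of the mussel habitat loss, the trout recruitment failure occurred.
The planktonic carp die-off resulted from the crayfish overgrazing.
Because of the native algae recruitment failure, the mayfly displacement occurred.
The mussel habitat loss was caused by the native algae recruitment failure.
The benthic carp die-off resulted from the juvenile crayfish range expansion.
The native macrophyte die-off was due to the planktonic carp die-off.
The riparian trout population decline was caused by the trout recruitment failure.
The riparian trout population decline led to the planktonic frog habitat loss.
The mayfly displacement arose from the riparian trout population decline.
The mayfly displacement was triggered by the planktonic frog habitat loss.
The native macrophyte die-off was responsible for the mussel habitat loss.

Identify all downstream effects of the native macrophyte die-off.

Direct effects: the mussel habitat loss.
2 steps out: the trout recruitment failure.
3 steps out: the riparian trout population decline.
4 steps out: the planktonic frog habitat loss, the mayfly displacement.
Not reachable from it: the crayfish overgrazing, the planktonic carp die-off, the juvenile crayfish range expansion, the native algae recruitment failure, the benthic carp die-off.

the mayfly displacement, the mussel habitat loss, the planktonic frog habitat loss, the riparian trout population decline, the trout recruitment failure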